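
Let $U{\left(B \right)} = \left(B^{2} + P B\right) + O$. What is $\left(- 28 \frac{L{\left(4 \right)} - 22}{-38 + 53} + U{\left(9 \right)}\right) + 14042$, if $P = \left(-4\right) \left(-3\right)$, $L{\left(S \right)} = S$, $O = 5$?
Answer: $\frac{71348}{5} \approx 14270.0$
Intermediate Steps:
$P = 12$
$U{\left(B \right)} = 5 + B^{2} + 12 B$ ($U{\left(B \right)} = \left(B^{2} + 12 B\right) + 5 = 5 + B^{2} + 12 B$)
$\left(- 28 \frac{L{\left(4 \right)} - 22}{-38 + 53} + U{\left(9 \right)}\right) + 14042 = \left(- 28 \frac{4 - 22}{-38 + 53} + \left(5 + 9^{2} + 12 \cdot 9\right)\right) + 14042 = \left(- 28 \left(- \frac{18}{15}\right) + \left(5 + 81 + 108\right)\right) + 14042 = \left(- 28 \left(\left(-18\right) \frac{1}{15}\right) + 194\right) + 14042 = \left(\left(-28\right) \left(- \frac{6}{5}\right) + 194\right) + 14042 = \left(\frac{168}{5} + 194\right) + 14042 = \frac{1138}{5} + 14042 = \frac{71348}{5}$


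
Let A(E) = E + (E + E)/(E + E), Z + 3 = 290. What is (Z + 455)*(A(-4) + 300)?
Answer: 220374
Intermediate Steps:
Z = 287 (Z = -3 + 290 = 287)
A(E) = 1 + E (A(E) = E + (2*E)/((2*E)) = E + (2*E)*(1/(2*E)) = E + 1 = 1 + E)
(Z + 455)*(A(-4) + 300) = (287 + 455)*((1 - 4) + 300) = 742*(-3 + 300) = 742*297 = 220374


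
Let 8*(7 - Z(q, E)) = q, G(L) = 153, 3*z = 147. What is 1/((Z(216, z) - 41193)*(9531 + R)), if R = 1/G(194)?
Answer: -153/60098609972 ≈ -2.5458e-9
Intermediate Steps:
z = 49 (z = (1/3)*147 = 49)
R = 1/153 ≈ 0.0065359
Z(q, E) = 7 - q/8
1/((Z(216, z) - 41193)*(9531 + R)) = 1/(((7 - 1/8*216) - 41193)*(9531 + 1/153)) = 1/(((7 - 27) - 41193)*(1458244/153)) = 1/((-20 - 41193)*(1458244/153)) = 1/(-41213*1458244/153) = 1/(-60098609972/153) = -153/60098609972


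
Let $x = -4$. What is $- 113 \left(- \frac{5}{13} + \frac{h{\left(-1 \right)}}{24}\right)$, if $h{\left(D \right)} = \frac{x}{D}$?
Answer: $\frac{1921}{78} \approx 24.628$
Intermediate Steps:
$h{\left(D \right)} = - \frac{4}{D}$
$- 113 \left(- \frac{5}{13} + \frac{h{\left(-1 \right)}}{24}\right) = - 113 \left(- \frac{5}{13} + \frac{\left(-4\right) \frac{1}{-1}}{24}\right) = - 113 \left(\left(-5\right) \frac{1}{13} + \left(-4\right) \left(-1\right) \frac{1}{24}\right) = - 113 \left(- \frac{5}{13} + 4 \cdot \frac{1}{24}\right) = - 113 \left(- \frac{5}{13} + \frac{1}{6}\right) = \left(-113\right) \left(- \frac{17}{78}\right) = \frac{1921}{78}$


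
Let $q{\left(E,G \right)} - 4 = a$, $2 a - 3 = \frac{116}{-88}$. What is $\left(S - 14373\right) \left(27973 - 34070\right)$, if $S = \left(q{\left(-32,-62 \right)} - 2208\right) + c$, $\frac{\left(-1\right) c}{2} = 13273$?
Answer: $\frac{11568295375}{44} \approx 2.6292 \cdot 10^{8}$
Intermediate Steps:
$c = -26546$ ($c = \left(-2\right) 13273 = -26546$)
$a = \frac{37}{44}$ ($a = \frac{3}{2} + \frac{116 \frac{1}{-88}}{2} = \frac{3}{2} + \frac{116 \left(- \frac{1}{88}\right)}{2} = \frac{3}{2} + \frac{1}{2} \left(- \frac{29}{22}\right) = \frac{3}{2} - \frac{29}{44} = \frac{37}{44} \approx 0.84091$)
$q{\left(E,G \right)} = \frac{213}{44}$ ($q{\left(E,G \right)} = 4 + \frac{37}{44} = \frac{213}{44}$)
$S = - \frac{1264963}{44}$ ($S = \left(\frac{213}{44} - 2208\right) - 26546 = - \frac{96939}{44} - 26546 = - \frac{1264963}{44} \approx -28749.0$)
$\left(S - 14373\right) \left(27973 - 34070\right) = \left(- \frac{1264963}{44} - 14373\right) \left(27973 - 34070\right) = \left(- \frac{1897375}{44}\right) \left(-6097\right) = \frac{11568295375}{44}$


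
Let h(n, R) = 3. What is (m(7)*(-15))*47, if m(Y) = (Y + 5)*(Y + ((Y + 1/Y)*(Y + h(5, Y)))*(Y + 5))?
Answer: -51174540/7 ≈ -7.3106e+6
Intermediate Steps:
m(Y) = (5 + Y)*(Y + (3 + Y)*(5 + Y)*(Y + 1/Y)) (m(Y) = (Y + 5)*(Y + ((Y + 1/Y)*(Y + 3))*(Y + 5)) = (5 + Y)*(Y + ((Y + 1/Y)*(3 + Y))*(5 + Y)) = (5 + Y)*(Y + ((3 + Y)*(Y + 1/Y))*(5 + Y)) = (5 + Y)*(Y + (3 + Y)*(5 + Y)*(Y + 1/Y)))
(m(7)*(-15))*47 = ((55 + 7⁴ + 13*7³ + 57*7² + 75/7 + 93*7)*(-15))*47 = ((55 + 2401 + 13*343 + 57*49 + 75*(⅐) + 651)*(-15))*47 = ((55 + 2401 + 4459 + 2793 + 75/7 + 651)*(-15))*47 = ((72588/7)*(-15))*47 = -1088820/7*47 = -51174540/7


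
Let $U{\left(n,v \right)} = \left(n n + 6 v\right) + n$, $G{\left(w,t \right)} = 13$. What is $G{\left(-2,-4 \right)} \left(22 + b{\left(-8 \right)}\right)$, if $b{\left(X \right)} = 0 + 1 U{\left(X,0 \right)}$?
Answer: $1014$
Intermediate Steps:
$U{\left(n,v \right)} = n + n^{2} + 6 v$ ($U{\left(n,v \right)} = \left(n^{2} + 6 v\right) + n = n + n^{2} + 6 v$)
$b{\left(X \right)} = X + X^{2}$ ($b{\left(X \right)} = 0 + 1 \left(X + X^{2} + 6 \cdot 0\right) = 0 + 1 \left(X + X^{2} + 0\right) = 0 + 1 \left(X + X^{2}\right) = 0 + \left(X + X^{2}\right) = X + X^{2}$)
$G{\left(-2,-4 \right)} \left(22 + b{\left(-8 \right)}\right) = 13 \left(22 - 8 \left(1 - 8\right)\right) = 13 \left(22 - -56\right) = 13 \left(22 + 56\right) = 13 \cdot 78 = 1014$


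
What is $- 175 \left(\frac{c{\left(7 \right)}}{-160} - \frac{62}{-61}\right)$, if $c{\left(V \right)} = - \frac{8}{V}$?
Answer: $- \frac{43705}{244} \approx -179.12$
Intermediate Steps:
$- 175 \left(\frac{c{\left(7 \right)}}{-160} - \frac{62}{-61}\right) = - 175 \left(\frac{\left(-8\right) \frac{1}{7}}{-160} - \frac{62}{-61}\right) = - 175 \left(\left(-8\right) \frac{1}{7} \left(- \frac{1}{160}\right) - - \frac{62}{61}\right) = - 175 \left(\left(- \frac{8}{7}\right) \left(- \frac{1}{160}\right) + \frac{62}{61}\right) = - 175 \left(\frac{1}{140} + \frac{62}{61}\right) = \left(-175\right) \frac{8741}{8540} = - \frac{43705}{244}$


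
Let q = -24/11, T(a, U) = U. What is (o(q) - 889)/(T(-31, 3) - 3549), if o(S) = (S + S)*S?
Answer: 106417/429066 ≈ 0.24802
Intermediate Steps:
q = -24/11 (q = -24*1/11 = -24/11 ≈ -2.1818)
o(S) = 2*S² (o(S) = (2*S)*S = 2*S²)
(o(q) - 889)/(T(-31, 3) - 3549) = (2*(-24/11)² - 889)/(3 - 3549) = (2*(576/121) - 889)/(-3546) = (1152/121 - 889)*(-1/3546) = -106417/121*(-1/3546) = 106417/429066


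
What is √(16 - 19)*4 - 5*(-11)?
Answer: 55 + 4*I*√3 ≈ 55.0 + 6.9282*I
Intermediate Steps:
√(16 - 19)*4 - 5*(-11) = √(-3)*4 + 55 = (I*√3)*4 + 55 = 4*I*√3 + 55 = 55 + 4*I*√3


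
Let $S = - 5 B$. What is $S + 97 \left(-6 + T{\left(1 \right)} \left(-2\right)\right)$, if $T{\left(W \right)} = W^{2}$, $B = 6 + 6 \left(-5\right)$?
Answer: $-656$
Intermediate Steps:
$B = -24$ ($B = 6 - 30 = -24$)
$S = 120$ ($S = \left(-5\right) \left(-24\right) = 120$)
$S + 97 \left(-6 + T{\left(1 \right)} \left(-2\right)\right) = 120 + 97 \left(-6 + 1^{2} \left(-2\right)\right) = 120 + 97 \left(-6 + 1 \left(-2\right)\right) = 120 + 97 \left(-6 - 2\right) = 120 + 97 \left(-8\right) = 120 - 776 = -656$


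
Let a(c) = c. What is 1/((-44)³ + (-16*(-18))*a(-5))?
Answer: -1/86624 ≈ -1.1544e-5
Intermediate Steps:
1/((-44)³ + (-16*(-18))*a(-5)) = 1/((-44)³ - 16*(-18)*(-5)) = 1/(-85184 + 288*(-5)) = 1/(-85184 - 1440) = 1/(-86624) = -1/86624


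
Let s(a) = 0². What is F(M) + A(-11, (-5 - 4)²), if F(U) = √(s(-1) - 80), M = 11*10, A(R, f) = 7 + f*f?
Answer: 6568 + 4*I*√5 ≈ 6568.0 + 8.9443*I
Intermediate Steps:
s(a) = 0
A(R, f) = 7 + f²
M = 110
F(U) = 4*I*√5 (F(U) = √(0 - 80) = √(-80) = 4*I*√5)
F(M) + A(-11, (-5 - 4)²) = 4*I*√5 + (7 + ((-5 - 4)²)²) = 4*I*√5 + (7 + ((-9)²)²) = 4*I*√5 + (7 + 81²) = 4*I*√5 + (7 + 6561) = 4*I*√5 + 6568 = 6568 + 4*I*√5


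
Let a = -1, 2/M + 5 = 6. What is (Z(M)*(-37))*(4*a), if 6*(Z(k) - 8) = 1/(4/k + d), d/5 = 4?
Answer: 39109/33 ≈ 1185.1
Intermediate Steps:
d = 20 (d = 5*4 = 20)
M = 2 (M = 2/(-5 + 6) = 2/1 = 2*1 = 2)
Z(k) = 8 + 1/(6*(20 + 4/k)) (Z(k) = 8 + 1/(6*(4/k + 20)) = 8 + 1/(6*(20 + 4/k)))
(Z(M)*(-37))*(4*a) = (((192 + 961*2)/(24*(1 + 5*2)))*(-37))*(4*(-1)) = (((192 + 1922)/(24*(1 + 10)))*(-37))*(-4) = (((1/24)*2114/11)*(-37))*(-4) = (((1/24)*(1/11)*2114)*(-37))*(-4) = ((1057/132)*(-37))*(-4) = -39109/132*(-4) = 39109/33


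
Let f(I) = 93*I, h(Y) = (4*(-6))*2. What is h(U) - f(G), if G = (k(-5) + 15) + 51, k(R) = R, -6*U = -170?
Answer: -5721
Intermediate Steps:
U = 85/3 (U = -⅙*(-170) = 85/3 ≈ 28.333)
G = 61 (G = (-5 + 15) + 51 = 10 + 51 = 61)
h(Y) = -48 (h(Y) = -24*2 = -48)
h(U) - f(G) = -48 - 93*61 = -48 - 1*5673 = -48 - 5673 = -5721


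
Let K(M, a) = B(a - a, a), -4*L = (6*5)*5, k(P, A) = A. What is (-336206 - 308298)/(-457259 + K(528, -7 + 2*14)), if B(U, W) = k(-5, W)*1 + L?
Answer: 1289008/914551 ≈ 1.4094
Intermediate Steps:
L = -75/2 (L = -6*5*5/4 = -15*5/2 = -¼*150 = -75/2 ≈ -37.500)
B(U, W) = -75/2 + W (B(U, W) = W*1 - 75/2 = W - 75/2 = -75/2 + W)
K(M, a) = -75/2 + a
(-336206 - 308298)/(-457259 + K(528, -7 + 2*14)) = (-336206 - 308298)/(-457259 + (-75/2 + (-7 + 2*14))) = -644504/(-457259 + (-75/2 + (-7 + 28))) = -644504/(-457259 + (-75/2 + 21)) = -644504/(-457259 - 33/2) = -644504/(-914551/2) = -644504*(-2/914551) = 1289008/914551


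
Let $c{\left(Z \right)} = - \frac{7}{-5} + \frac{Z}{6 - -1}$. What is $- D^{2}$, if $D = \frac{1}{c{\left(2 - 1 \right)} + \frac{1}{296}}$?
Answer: $- \frac{107329600}{256608361} \approx -0.41826$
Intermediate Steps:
$c{\left(Z \right)} = \frac{7}{5} + \frac{Z}{7}$ ($c{\left(Z \right)} = \left(-7\right) \left(- \frac{1}{5}\right) + \frac{Z}{6 + 1} = \frac{7}{5} + \frac{Z}{7}$)
$D = \frac{10360}{16019}$ ($D = \frac{1}{\left(\frac{7}{5} + \frac{2 - 1}{7}\right) + \frac{1}{296}} = \frac{1}{\left(\frac{7}{5} + \frac{1}{7} \cdot 1\right) + \frac{1}{296}} = \frac{1}{\left(\frac{7}{5} + \frac{1}{7}\right) + \frac{1}{296}} = \frac{1}{\frac{54}{35} + \frac{1}{296}} = \frac{1}{\frac{16019}{10360}} = \frac{10360}{16019} \approx 0.64673$)
$- D^{2} = - \left(\frac{10360}{16019}\right)^{2} = \left(-1\right) \frac{107329600}{256608361} = - \frac{107329600}{256608361}$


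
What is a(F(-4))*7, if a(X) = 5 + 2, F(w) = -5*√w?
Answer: 49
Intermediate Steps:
a(X) = 7
a(F(-4))*7 = 7*7 = 49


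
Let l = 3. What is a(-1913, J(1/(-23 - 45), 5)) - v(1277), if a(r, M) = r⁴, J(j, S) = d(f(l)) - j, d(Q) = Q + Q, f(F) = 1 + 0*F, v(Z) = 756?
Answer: 13392445265005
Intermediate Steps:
f(F) = 1 (f(F) = 1 + 0 = 1)
d(Q) = 2*Q
J(j, S) = 2 - j (J(j, S) = 2*1 - j = 2 - j)
a(-1913, J(1/(-23 - 45), 5)) - v(1277) = (-1913)⁴ - 1*756 = 13392445265761 - 756 = 13392445265005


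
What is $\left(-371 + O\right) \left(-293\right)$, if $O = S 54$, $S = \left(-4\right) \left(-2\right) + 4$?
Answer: $-81161$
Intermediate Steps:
$S = 12$ ($S = 8 + 4 = 12$)
$O = 648$ ($O = 12 \cdot 54 = 648$)
$\left(-371 + O\right) \left(-293\right) = \left(-371 + 648\right) \left(-293\right) = 277 \left(-293\right) = -81161$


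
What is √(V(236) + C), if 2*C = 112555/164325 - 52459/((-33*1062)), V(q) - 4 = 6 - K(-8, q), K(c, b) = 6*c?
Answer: √7998240458388495/11634210 ≈ 7.6871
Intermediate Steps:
V(q) = 58 (V(q) = 4 + (6 - 6*(-8)) = 4 + (6 - 1*(-48)) = 4 + (6 + 48) = 4 + 54 = 58)
C = 76151077/69805260 (C = (112555/164325 - 52459/((-33*1062)))/2 = (112555*(1/164325) - 52459/(-35046))/2 = (22511/32865 - 52459*(-1/35046))/2 = (22511/32865 + 4769/3186)/2 = (½)*(76151077/34902630) = 76151077/69805260 ≈ 1.0909)
√(V(236) + C) = √(58 + 76151077/69805260) = √(4124856157/69805260) = √7998240458388495/11634210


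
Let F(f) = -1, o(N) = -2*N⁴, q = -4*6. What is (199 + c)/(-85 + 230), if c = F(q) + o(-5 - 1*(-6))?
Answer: 196/145 ≈ 1.3517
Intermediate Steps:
q = -24
c = -3 (c = -1 - 2*(-5 - 1*(-6))⁴ = -1 - 2*(-5 + 6)⁴ = -1 - 2*1⁴ = -1 - 2*1 = -1 - 2 = -3)
(199 + c)/(-85 + 230) = (199 - 3)/(-85 + 230) = 196/145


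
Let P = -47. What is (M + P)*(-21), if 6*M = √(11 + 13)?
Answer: 987 - 7*√6 ≈ 969.85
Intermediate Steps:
M = √6/3 (M = √(11 + 13)/6 = √24/6 = (2*√6)/6 = √6/3 ≈ 0.81650)
(M + P)*(-21) = (√6/3 - 47)*(-21) = (-47 + √6/3)*(-21) = 987 - 7*√6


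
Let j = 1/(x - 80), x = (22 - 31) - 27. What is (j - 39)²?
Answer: 20475625/13456 ≈ 1521.7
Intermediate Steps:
x = -36 (x = -9 - 27 = -36)
j = -1/116 (j = 1/(-36 - 80) = 1/(-116) = -1/116 ≈ -0.0086207)
(j - 39)² = (-1/116 - 39)² = (-4525/116)² = 20475625/13456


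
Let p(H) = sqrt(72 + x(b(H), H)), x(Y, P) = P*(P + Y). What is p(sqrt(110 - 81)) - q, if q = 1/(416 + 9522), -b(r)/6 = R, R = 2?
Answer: -1/9938 + sqrt(101 - 12*sqrt(29)) ≈ 6.0313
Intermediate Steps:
b(r) = -12 (b(r) = -6*2 = -12)
p(H) = sqrt(72 + H*(-12 + H)) (p(H) = sqrt(72 + H*(H - 12)) = sqrt(72 + H*(-12 + H)))
q = 1/9938 ≈ 0.00010062
p(sqrt(110 - 81)) - q = sqrt(72 + sqrt(110 - 81)*(-12 + sqrt(110 - 81))) - 1*1/9938 = sqrt(72 + sqrt(29)*(-12 + sqrt(29))) - 1/9938 = -1/9938 + sqrt(72 + sqrt(29)*(-12 + sqrt(29)))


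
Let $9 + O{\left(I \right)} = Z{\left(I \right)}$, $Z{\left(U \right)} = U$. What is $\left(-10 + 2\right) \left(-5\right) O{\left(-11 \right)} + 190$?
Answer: $-610$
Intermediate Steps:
$O{\left(I \right)} = -9 + I$
$\left(-10 + 2\right) \left(-5\right) O{\left(-11 \right)} + 190 = \left(-10 + 2\right) \left(-5\right) \left(-9 - 11\right) + 190 = \left(-8\right) \left(-5\right) \left(-20\right) + 190 = 40 \left(-20\right) + 190 = -800 + 190 = -610$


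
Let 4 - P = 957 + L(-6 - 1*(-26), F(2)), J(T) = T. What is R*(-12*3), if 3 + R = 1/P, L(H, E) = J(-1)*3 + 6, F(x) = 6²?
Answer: 25821/239 ≈ 108.04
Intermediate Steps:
F(x) = 36
L(H, E) = 3 (L(H, E) = -1*3 + 6 = -3 + 6 = 3)
P = -956 (P = 4 - (957 + 3) = 4 - 1*960 = 4 - 960 = -956)
R = -2869/956 (R = -3 + 1/(-956) = -3 - 1/956 = -2869/956 ≈ -3.0010)
R*(-12*3) = -(-8607)*3/239 = -2869/956*(-36) = 25821/239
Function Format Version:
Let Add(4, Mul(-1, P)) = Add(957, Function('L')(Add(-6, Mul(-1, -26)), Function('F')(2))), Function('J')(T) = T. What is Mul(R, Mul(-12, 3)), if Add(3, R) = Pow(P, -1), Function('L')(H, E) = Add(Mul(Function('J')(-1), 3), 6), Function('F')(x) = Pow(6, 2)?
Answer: Rational(25821, 239) ≈ 108.04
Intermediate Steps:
Function('F')(x) = 36
Function('L')(H, E) = 3 (Function('L')(H, E) = Add(Mul(-1, 3), 6) = Add(-3, 6) = 3)
P = -956 (P = Add(4, Mul(-1, Add(957, 3))) = Add(4, Mul(-1, 960)) = Add(4, -960) = -956)
R = Rational(-2869, 956) (R = Add(-3, Pow(-956, -1)) = Add(-3, Rational(-1, 956)) = Rational(-2869, 956) ≈ -3.0010)
Mul(R, Mul(-12, 3)) = Mul(Rational(-2869, 956), Mul(-12, 3)) = Mul(Rational(-2869, 956), -36) = Rational(25821, 239)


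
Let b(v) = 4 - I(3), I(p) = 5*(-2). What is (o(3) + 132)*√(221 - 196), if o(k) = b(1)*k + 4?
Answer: 890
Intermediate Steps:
I(p) = -10
b(v) = 14 (b(v) = 4 - 1*(-10) = 4 + 10 = 14)
o(k) = 4 + 14*k (o(k) = 14*k + 4 = 4 + 14*k)
(o(3) + 132)*√(221 - 196) = ((4 + 14*3) + 132)*√(221 - 196) = ((4 + 42) + 132)*√25 = (46 + 132)*5 = 178*5 = 890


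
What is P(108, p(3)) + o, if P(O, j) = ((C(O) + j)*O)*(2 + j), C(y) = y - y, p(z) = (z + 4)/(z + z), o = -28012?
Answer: -27613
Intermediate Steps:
p(z) = (4 + z)/(2*z) (p(z) = (4 + z)/((2*z)) = (4 + z)*(1/(2*z)) = (4 + z)/(2*z))
C(y) = 0
P(O, j) = O*j*(2 + j) (P(O, j) = ((0 + j)*O)*(2 + j) = (j*O)*(2 + j) = (O*j)*(2 + j) = O*j*(2 + j))
P(108, p(3)) + o = 108*((1/2)*(4 + 3)/3)*(2 + (1/2)*(4 + 3)/3) - 28012 = 108*((1/2)*(1/3)*7)*(2 + (1/2)*(1/3)*7) - 28012 = 108*(7/6)*(2 + 7/6) - 28012 = 108*(7/6)*(19/6) - 28012 = 399 - 28012 = -27613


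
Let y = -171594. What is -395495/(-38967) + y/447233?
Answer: 170191911937/17427328311 ≈ 9.7658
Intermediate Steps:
-395495/(-38967) + y/447233 = -395495/(-38967) - 171594/447233 = -395495*(-1/38967) - 171594*1/447233 = 395495/38967 - 171594/447233 = 170191911937/17427328311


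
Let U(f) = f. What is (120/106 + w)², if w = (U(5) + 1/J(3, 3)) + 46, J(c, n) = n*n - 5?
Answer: 123321025/44944 ≈ 2743.9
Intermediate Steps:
J(c, n) = -5 + n² (J(c, n) = n² - 5 = -5 + n²)
w = 205/4 (w = (5 + 1/(-5 + 3²)) + 46 = (5 + 1/(-5 + 9)) + 46 = (5 + 1/4) + 46 = (5 + ¼) + 46 = 21/4 + 46 = 205/4 ≈ 51.250)
(120/106 + w)² = (120/106 + 205/4)² = (120*(1/106) + 205/4)² = (60/53 + 205/4)² = (11105/212)² = 123321025/44944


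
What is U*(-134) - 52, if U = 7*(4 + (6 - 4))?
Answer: -5680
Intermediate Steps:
U = 42 (U = 7*(4 + 2) = 7*6 = 42)
U*(-134) - 52 = 42*(-134) - 52 = -5628 - 52 = -5680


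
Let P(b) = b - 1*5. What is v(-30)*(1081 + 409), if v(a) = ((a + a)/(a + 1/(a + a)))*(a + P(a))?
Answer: -348660000/1801 ≈ -1.9359e+5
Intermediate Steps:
P(b) = -5 + b (P(b) = b - 5 = -5 + b)
v(a) = 2*a*(-5 + 2*a)/(a + 1/(2*a)) (v(a) = ((a + a)/(a + 1/(a + a)))*(a + (-5 + a)) = ((2*a)/(a + 1/(2*a)))*(-5 + 2*a) = (2*a/(a + 1/(2*a)))*(-5 + 2*a) = 2*a*(-5 + 2*a)/(a + 1/(2*a)))
v(-30)*(1081 + 409) = ((-30)²*(-20 + 8*(-30))/(1 + 2*(-30)²))*(1081 + 409) = (900*(-20 - 240)/(1 + 2*900))*1490 = (900*(-260)/(1 + 1800))*1490 = (900*(-260)/1801)*1490 = (900*(1/1801)*(-260))*1490 = -234000/1801*1490 = -348660000/1801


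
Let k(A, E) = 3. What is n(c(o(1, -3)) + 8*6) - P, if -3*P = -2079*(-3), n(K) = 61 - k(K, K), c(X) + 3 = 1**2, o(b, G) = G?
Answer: 2137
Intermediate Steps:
c(X) = -2 (c(X) = -3 + 1**2 = -3 + 1 = -2)
n(K) = 58 (n(K) = 61 - 1*3 = 61 - 3 = 58)
P = -2079 (P = -(-693)*(-3) = -1/3*6237 = -2079)
n(c(o(1, -3)) + 8*6) - P = 58 - 1*(-2079) = 58 + 2079 = 2137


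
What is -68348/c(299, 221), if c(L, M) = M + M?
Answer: -34174/221 ≈ -154.63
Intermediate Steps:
c(L, M) = 2*M
-68348/c(299, 221) = -68348/(2*221) = -68348/442 = -68348*1/442 = -34174/221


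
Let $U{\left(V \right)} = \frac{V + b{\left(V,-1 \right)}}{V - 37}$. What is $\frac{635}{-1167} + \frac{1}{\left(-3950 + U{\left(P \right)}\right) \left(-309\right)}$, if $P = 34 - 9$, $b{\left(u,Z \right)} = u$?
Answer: $- \frac{1551731291}{2851768725} \approx -0.54413$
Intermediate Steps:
$P = 25$ ($P = 34 - 9 = 25$)
$U{\left(V \right)} = \frac{2 V}{-37 + V}$ ($U{\left(V \right)} = \frac{V + V}{V - 37} = \frac{2 V}{-37 + V}$)
$\frac{635}{-1167} + \frac{1}{\left(-3950 + U{\left(P \right)}\right) \left(-309\right)} = \frac{635}{-1167} + \frac{1}{\left(-3950 + 2 \cdot 25 \frac{1}{-37 + 25}\right) \left(-309\right)} = 635 \left(- \frac{1}{1167}\right) + \frac{1}{-3950 + 2 \cdot 25 \frac{1}{-12}} \left(- \frac{1}{309}\right) = - \frac{635}{1167} + \frac{1}{-3950 + 2 \cdot 25 \left(- \frac{1}{12}\right)} \left(- \frac{1}{309}\right) = - \frac{635}{1167} + \frac{1}{-3950 - \frac{25}{6}} \left(- \frac{1}{309}\right) = - \frac{635}{1167} + \frac{1}{- \frac{23725}{6}} \left(- \frac{1}{309}\right) = - \frac{635}{1167} - - \frac{2}{2443675} = - \frac{635}{1167} + \frac{2}{2443675} = - \frac{1551731291}{2851768725}$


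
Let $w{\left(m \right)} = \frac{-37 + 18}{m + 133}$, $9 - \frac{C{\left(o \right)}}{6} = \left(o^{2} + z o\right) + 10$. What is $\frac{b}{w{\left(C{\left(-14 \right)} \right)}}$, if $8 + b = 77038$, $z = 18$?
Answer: $- \frac{35664890}{19} \approx -1.8771 \cdot 10^{6}$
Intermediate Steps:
$C{\left(o \right)} = -6 - 108 o - 6 o^{2}$ ($C{\left(o \right)} = 54 - 6 \left(\left(o^{2} + 18 o\right) + 10\right) = 54 - 6 \left(10 + o^{2} + 18 o\right) = 54 - \left(60 + 6 o^{2} + 108 o\right) = -6 - 108 o - 6 o^{2}$)
$w{\left(m \right)} = - \frac{19}{133 + m}$
$b = 77030$ ($b = -8 + 77038 = 77030$)
$\frac{b}{w{\left(C{\left(-14 \right)} \right)}} = \frac{77030}{\left(-19\right) \frac{1}{133 - \left(-1506 + 1176\right)}} = \frac{77030}{\left(-19\right) \frac{1}{133 - -330}} = \frac{77030}{\left(-19\right) \frac{1}{133 + 330}} = \frac{77030}{\left(-19\right) \frac{1}{463}} = \frac{77030}{- \frac{19}{463}} = 77030 \left(- \frac{463}{19}\right) = - \frac{35664890}{19}$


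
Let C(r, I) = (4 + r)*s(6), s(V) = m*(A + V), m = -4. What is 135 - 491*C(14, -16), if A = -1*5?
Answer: 35487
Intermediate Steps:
A = -5
s(V) = 20 - 4*V (s(V) = -4*(-5 + V) = 20 - 4*V)
C(r, I) = -16 - 4*r (C(r, I) = (4 + r)*(20 - 4*6) = (4 + r)*(20 - 24) = (4 + r)*(-4) = -16 - 4*r)
135 - 491*C(14, -16) = 135 - 491*(-16 - 4*14) = 135 - 491*(-16 - 56) = 135 - 491*(-72) = 135 + 35352 = 35487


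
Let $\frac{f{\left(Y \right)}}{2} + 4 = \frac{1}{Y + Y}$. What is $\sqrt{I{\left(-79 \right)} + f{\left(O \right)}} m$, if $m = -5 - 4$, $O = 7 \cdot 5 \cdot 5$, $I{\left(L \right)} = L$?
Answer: $- \frac{18 i \sqrt{26642}}{35} \approx - 83.944 i$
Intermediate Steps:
$O = 175$ ($O = 35 \cdot 5 = 175$)
$m = -9$ ($m = -5 - 4 = -9$)
$f{\left(Y \right)} = -8 + \frac{1}{Y}$ ($f{\left(Y \right)} = -8 + \frac{2}{Y + Y} = -8 + \frac{2}{2 Y} = -8 + 2 \frac{1}{2 Y} = -8 + \frac{1}{Y}$)
$\sqrt{I{\left(-79 \right)} + f{\left(O \right)}} m = \sqrt{-79 - \left(8 - \frac{1}{175}\right)} \left(-9\right) = \sqrt{-79 + \left(-8 + \frac{1}{175}\right)} \left(-9\right) = \sqrt{-79 - \frac{1399}{175}} \left(-9\right) = \sqrt{- \frac{15224}{175}} \left(-9\right) = \frac{2 i \sqrt{26642}}{35} \left(-9\right) = - \frac{18 i \sqrt{26642}}{35}$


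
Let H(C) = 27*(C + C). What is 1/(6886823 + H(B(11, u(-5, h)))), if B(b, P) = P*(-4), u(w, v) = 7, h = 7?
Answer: 1/6885311 ≈ 1.4524e-7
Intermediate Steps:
B(b, P) = -4*P
H(C) = 54*C (H(C) = 27*(2*C) = 54*C)
1/(6886823 + H(B(11, u(-5, h)))) = 1/(6886823 + 54*(-4*7)) = 1/(6886823 + 54*(-28)) = 1/(6886823 - 1512) = 1/6885311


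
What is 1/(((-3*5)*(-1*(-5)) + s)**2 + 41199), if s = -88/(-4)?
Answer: 1/44008 ≈ 2.2723e-5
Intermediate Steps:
s = 22 (s = -88*(-1/4) = 22)
1/(((-3*5)*(-1*(-5)) + s)**2 + 41199) = 1/(((-3*5)*(-1*(-5)) + 22)**2 + 41199) = 1/((-15*5 + 22)**2 + 41199) = 1/((-75 + 22)**2 + 41199) = 1/((-53)**2 + 41199) = 1/(2809 + 41199) = 1/44008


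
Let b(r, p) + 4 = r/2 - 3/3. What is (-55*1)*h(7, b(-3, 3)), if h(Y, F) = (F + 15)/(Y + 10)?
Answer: -55/2 ≈ -27.500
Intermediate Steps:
b(r, p) = -5 + r/2 (b(r, p) = -4 + (r/2 - 3/3) = -4 + (r*(1/2) - 3*1/3) = -4 + (r/2 - 1) = -4 + (-1 + r/2) = -5 + r/2)
h(Y, F) = (15 + F)/(10 + Y)
(-55*1)*h(7, b(-3, 3)) = (-55*1)*((15 + (-5 + (1/2)*(-3)))/(10 + 7)) = -55*(15 + (-5 - 3/2))/17 = -55*(15 - 13/2)/17 = -55*17/(17*2) = -55*1/2 = -55/2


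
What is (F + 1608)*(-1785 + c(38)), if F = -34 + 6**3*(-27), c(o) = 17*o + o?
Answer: 4688058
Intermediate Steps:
c(o) = 18*o
F = -5866 (F = -34 + 216*(-27) = -34 - 5832 = -5866)
(F + 1608)*(-1785 + c(38)) = (-5866 + 1608)*(-1785 + 18*38) = -4258*(-1785 + 684) = -4258*(-1101) = 4688058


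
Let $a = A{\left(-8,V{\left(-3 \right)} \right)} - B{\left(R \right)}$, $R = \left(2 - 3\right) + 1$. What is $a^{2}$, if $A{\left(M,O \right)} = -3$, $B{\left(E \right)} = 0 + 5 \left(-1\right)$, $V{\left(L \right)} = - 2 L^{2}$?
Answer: $4$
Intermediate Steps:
$R = 0$ ($R = -1 + 1 = 0$)
$B{\left(E \right)} = -5$ ($B{\left(E \right)} = 0 - 5 = -5$)
$a = 2$ ($a = -3 - -5 = -3 + 5 = 2$)
$a^{2} = 2^{2} = 4$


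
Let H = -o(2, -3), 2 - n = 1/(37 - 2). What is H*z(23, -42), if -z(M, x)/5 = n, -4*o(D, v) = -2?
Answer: 69/14 ≈ 4.9286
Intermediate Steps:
n = 69/35 (n = 2 - 1/(37 - 2) = 2 - 1/35 = 69/35 ≈ 1.9714)
o(D, v) = 1/2 (o(D, v) = -1/4*(-2) = 1/2)
z(M, x) = -69/7 (z(M, x) = -5*69/35 = -69/7)
H = -1/2 (H = -1*1/2 = -1/2 ≈ -0.50000)
H*z(23, -42) = -1/2*(-69/7) = 69/14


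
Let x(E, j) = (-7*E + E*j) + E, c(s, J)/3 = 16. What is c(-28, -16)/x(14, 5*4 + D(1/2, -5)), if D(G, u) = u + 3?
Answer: 2/7 ≈ 0.28571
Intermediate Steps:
c(s, J) = 48 (c(s, J) = 3*16 = 48)
D(G, u) = 3 + u
x(E, j) = -6*E + E*j
c(-28, -16)/x(14, 5*4 + D(1/2, -5)) = 48/((14*(-6 + (5*4 + (3 - 5))))) = 48/((14*(-6 + (20 - 2)))) = 48/((14*(-6 + 18))) = 48/((14*12)) = 48/168 = 48*(1/168) = 2/7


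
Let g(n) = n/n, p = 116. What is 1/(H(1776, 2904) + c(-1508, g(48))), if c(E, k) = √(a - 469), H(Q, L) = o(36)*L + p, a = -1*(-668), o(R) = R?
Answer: 104660/10953715401 - √199/10953715401 ≈ 9.5535e-6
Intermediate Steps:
a = 668
g(n) = 1
H(Q, L) = 116 + 36*L (H(Q, L) = 36*L + 116 = 116 + 36*L)
c(E, k) = √199 (c(E, k) = √(668 - 469) = √199)
1/(H(1776, 2904) + c(-1508, g(48))) = 1/((116 + 36*2904) + √199) = 1/((116 + 104544) + √199) = 1/(104660 + √199)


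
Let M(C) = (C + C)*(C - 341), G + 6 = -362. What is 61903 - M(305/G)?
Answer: 4153209071/67712 ≈ 61336.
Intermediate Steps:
G = -368 (G = -6 - 362 = -368)
M(C) = 2*C*(-341 + C) (M(C) = (2*C)*(-341 + C) = 2*C*(-341 + C))
61903 - M(305/G) = 61903 - 2*305/(-368)*(-341 + 305/(-368)) = 61903 - 2*305*(-1/368)*(-341 + 305*(-1/368)) = 61903 - 2*(-305)*(-341 - 305/368)/368 = 61903 - 2*(-305)*(-125793)/(368*368) = 61903 - 1*38366865/67712 = 61903 - 38366865/67712 = 4153209071/67712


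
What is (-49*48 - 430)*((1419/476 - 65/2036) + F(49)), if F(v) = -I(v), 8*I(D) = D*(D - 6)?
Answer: 175535888775/242284 ≈ 7.2451e+5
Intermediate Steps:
I(D) = D*(-6 + D)/8 (I(D) = (D*(D - 6))/8 = (D*(-6 + D))/8 = D*(-6 + D)/8)
F(v) = -v*(-6 + v)/8
(-49*48 - 430)*((1419/476 - 65/2036) + F(49)) = (-49*48 - 430)*((1419/476 - 65/2036) + (⅛)*49*(6 - 1*49)) = (-2352 - 430)*((1419*(1/476) - 65*1/2036) + (⅛)*49*(6 - 49)) = -2782*((1419/476 - 65/2036) + (⅛)*49*(-43)) = -2782*(178634/60571 - 2107/8) = -2782*(-126194025/484568) = 175535888775/242284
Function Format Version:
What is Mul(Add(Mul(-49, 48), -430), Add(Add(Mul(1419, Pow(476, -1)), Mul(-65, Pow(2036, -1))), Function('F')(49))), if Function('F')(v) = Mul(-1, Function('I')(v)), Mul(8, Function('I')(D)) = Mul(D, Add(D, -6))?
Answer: Rational(175535888775, 242284) ≈ 7.2451e+5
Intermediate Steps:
Function('I')(D) = Mul(Rational(1, 8), D, Add(-6, D)) (Function('I')(D) = Mul(Rational(1, 8), Mul(D, Add(D, -6))) = Mul(Rational(1, 8), Mul(D, Add(-6, D))) = Mul(Rational(1, 8), D, Add(-6, D)))
Function('F')(v) = Mul(Rational(-1, 8), v, Add(-6, v)) (Function('F')(v) = Mul(-1, Mul(Rational(1, 8), v, Add(-6, v))) = Mul(Rational(-1, 8), v, Add(-6, v)))
Mul(Add(Mul(-49, 48), -430), Add(Add(Mul(1419, Pow(476, -1)), Mul(-65, Pow(2036, -1))), Function('F')(49))) = Mul(Add(Mul(-49, 48), -430), Add(Add(Mul(1419, Pow(476, -1)), Mul(-65, Pow(2036, -1))), Mul(Rational(1, 8), 49, Add(6, Mul(-1, 49))))) = Mul(Add(-2352, -430), Add(Add(Mul(1419, Rational(1, 476)), Mul(-65, Rational(1, 2036))), Mul(Rational(1, 8), 49, Add(6, -49)))) = Mul(-2782, Add(Add(Rational(1419, 476), Rational(-65, 2036)), Mul(Rational(1, 8), 49, -43))) = Mul(-2782, Add(Rational(178634, 60571), Rational(-2107, 8))) = Mul(-2782, Rational(-126194025, 484568)) = Rational(175535888775, 242284)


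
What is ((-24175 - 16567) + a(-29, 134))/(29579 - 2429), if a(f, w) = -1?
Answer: -13581/9050 ≈ -1.5007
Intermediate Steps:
((-24175 - 16567) + a(-29, 134))/(29579 - 2429) = ((-24175 - 16567) - 1)/(29579 - 2429) = (-40742 - 1)/27150 = -40743*1/27150 = -13581/9050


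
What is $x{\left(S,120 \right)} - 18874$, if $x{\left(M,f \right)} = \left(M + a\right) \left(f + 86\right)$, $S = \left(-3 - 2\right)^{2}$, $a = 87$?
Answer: $4198$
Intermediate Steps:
$S = 25$ ($S = \left(-5\right)^{2} = 25$)
$x{\left(M,f \right)} = \left(86 + f\right) \left(87 + M\right)$ ($x{\left(M,f \right)} = \left(M + 87\right) \left(f + 86\right) = \left(87 + M\right) \left(86 + f\right) = \left(86 + f\right) \left(87 + M\right)$)
$x{\left(S,120 \right)} - 18874 = \left(7482 + 86 \cdot 25 + 87 \cdot 120 + 25 \cdot 120\right) - 18874 = \left(7482 + 2150 + 10440 + 3000\right) - 18874 = 23072 - 18874 = 4198$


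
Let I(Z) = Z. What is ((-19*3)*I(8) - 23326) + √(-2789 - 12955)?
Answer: -23782 + 8*I*√246 ≈ -23782.0 + 125.48*I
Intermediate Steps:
((-19*3)*I(8) - 23326) + √(-2789 - 12955) = (-19*3*8 - 23326) + √(-2789 - 12955) = (-57*8 - 23326) + √(-15744) = (-456 - 23326) + 8*I*√246 = -23782 + 8*I*√246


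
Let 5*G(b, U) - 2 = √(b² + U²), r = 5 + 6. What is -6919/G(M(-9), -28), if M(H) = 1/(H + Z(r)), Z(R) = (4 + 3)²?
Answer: 110704000/1248001 - 1383800*√1254401/1248001 ≈ -1153.2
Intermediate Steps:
r = 11
Z(R) = 49 (Z(R) = 7² = 49)
M(H) = 1/(49 + H) (M(H) = 1/(H + 49) = 1/(49 + H))
G(b, U) = ⅖ + √(U² + b²)/5 (G(b, U) = ⅖ + √(b² + U²)/5 = ⅖ + √(U² + b²)/5)
-6919/G(M(-9), -28) = -6919/(⅖ + √((-28)² + (1/(49 - 9))²)/5) = -6919/(⅖ + √(784 + (1/40)²)/5) = -6919/(⅖ + √(784 + 1/1600)/5) = -6919/(⅖ + √(1254401/1600)/5) = -6919/(⅖ + (√1254401/40)/5) = -6919/(⅖ + √1254401/200)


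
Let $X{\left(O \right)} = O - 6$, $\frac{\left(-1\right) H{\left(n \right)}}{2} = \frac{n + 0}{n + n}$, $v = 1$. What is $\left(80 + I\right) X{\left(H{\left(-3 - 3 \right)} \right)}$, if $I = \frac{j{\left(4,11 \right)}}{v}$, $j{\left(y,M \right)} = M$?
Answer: $-637$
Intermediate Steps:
$H{\left(n \right)} = -1$ ($H{\left(n \right)} = - 2 \frac{n + 0}{n + n} = - 2 \frac{n}{2 n} = - 2 n \frac{1}{2 n} = \left(-2\right) \frac{1}{2} = -1$)
$X{\left(O \right)} = -6 + O$ ($X{\left(O \right)} = O - 6 = -6 + O$)
$I = 11$ ($I = \frac{11}{1} = 11 \cdot 1 = 11$)
$\left(80 + I\right) X{\left(H{\left(-3 - 3 \right)} \right)} = \left(80 + 11\right) \left(-6 - 1\right) = 91 \left(-7\right) = -637$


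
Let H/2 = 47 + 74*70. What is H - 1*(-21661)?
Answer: 32115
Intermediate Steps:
H = 10454 (H = 2*(47 + 74*70) = 2*(47 + 5180) = 2*5227 = 10454)
H - 1*(-21661) = 10454 - 1*(-21661) = 10454 + 21661 = 32115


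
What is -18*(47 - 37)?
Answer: -180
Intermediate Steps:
-18*(47 - 37) = -18*10 = -180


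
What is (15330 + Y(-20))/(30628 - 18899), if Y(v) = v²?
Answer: 15730/11729 ≈ 1.3411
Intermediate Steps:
(15330 + Y(-20))/(30628 - 18899) = (15330 + (-20)²)/(30628 - 18899) = (15330 + 400)/11729 = 15730*(1/11729) = 15730/11729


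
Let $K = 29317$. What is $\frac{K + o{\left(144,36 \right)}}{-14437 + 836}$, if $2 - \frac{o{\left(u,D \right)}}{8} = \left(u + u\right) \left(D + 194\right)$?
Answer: $\frac{500587}{13601} \approx 36.805$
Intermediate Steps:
$o{\left(u,D \right)} = 16 - 16 u \left(194 + D\right)$ ($o{\left(u,D \right)} = 16 - 8 \left(u + u\right) \left(D + 194\right) = 16 - 8 \cdot 2 u \left(194 + D\right) = 16 - 16 u \left(194 + D\right)$)
$\frac{K + o{\left(144,36 \right)}}{-14437 + 836} = \frac{29317 - \left(446960 + 82944\right)}{-14437 + 836} = \frac{29317 - 529904}{-13601} = \left(29317 - 529904\right) \left(- \frac{1}{13601}\right) = \left(-500587\right) \left(- \frac{1}{13601}\right) = \frac{500587}{13601}$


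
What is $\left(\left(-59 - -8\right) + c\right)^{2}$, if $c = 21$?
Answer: $900$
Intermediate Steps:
$\left(\left(-59 - -8\right) + c\right)^{2} = \left(\left(-59 - -8\right) + 21\right)^{2} = \left(\left(-59 + 8\right) + 21\right)^{2} = \left(-51 + 21\right)^{2} = \left(-30\right)^{2} = 900$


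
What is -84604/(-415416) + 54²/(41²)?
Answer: 338393095/174578574 ≈ 1.9383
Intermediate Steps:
-84604/(-415416) + 54²/(41²) = -84604*(-1/415416) + 2916/1681 = 21151/103854 + 2916*(1/1681) = 21151/103854 + 2916/1681 = 338393095/174578574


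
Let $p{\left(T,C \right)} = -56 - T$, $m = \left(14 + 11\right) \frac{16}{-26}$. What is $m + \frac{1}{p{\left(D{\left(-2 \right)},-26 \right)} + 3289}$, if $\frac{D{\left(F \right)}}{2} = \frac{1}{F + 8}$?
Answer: $- \frac{149197}{9698} \approx -15.384$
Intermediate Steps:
$D{\left(F \right)} = \frac{2}{8 + F}$ ($D{\left(F \right)} = \frac{2}{F + 8} = \frac{2}{8 + F}$)
$m = - \frac{200}{13}$ ($m = 25 \cdot 16 \left(- \frac{1}{26}\right) = 25 \left(- \frac{8}{13}\right) = - \frac{200}{13} \approx -15.385$)
$m + \frac{1}{p{\left(D{\left(-2 \right)},-26 \right)} + 3289} = - \frac{200}{13} + \frac{1}{\left(-56 - \frac{2}{8 - 2}\right) + 3289} = - \frac{200}{13} + \frac{1}{\left(-56 - \frac{2}{6}\right) + 3289} = - \frac{200}{13} + \frac{1}{\left(-56 - 2 \cdot \frac{1}{6}\right) + 3289} = - \frac{200}{13} + \frac{1}{\left(-56 - \frac{1}{3}\right) + 3289} = - \frac{200}{13} + \frac{1}{- \frac{169}{3} + 3289} = - \frac{200}{13} + \frac{1}{\frac{9698}{3}} = - \frac{200}{13} + \frac{3}{9698} = - \frac{149197}{9698}$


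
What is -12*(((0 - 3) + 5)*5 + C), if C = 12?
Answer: -264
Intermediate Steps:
-12*(((0 - 3) + 5)*5 + C) = -12*(((0 - 3) + 5)*5 + 12) = -12*((-3 + 5)*5 + 12) = -12*(2*5 + 12) = -12*(10 + 12) = -12*22 = -264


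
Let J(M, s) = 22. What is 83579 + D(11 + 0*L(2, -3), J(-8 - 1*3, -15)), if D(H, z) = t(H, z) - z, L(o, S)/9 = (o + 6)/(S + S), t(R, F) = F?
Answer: 83579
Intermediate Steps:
L(o, S) = 9*(6 + o)/(2*S) (L(o, S) = 9*((o + 6)/(S + S)) = 9*((6 + o)/((2*S))) = 9*((6 + o)*(1/(2*S))) = 9*((6 + o)/(2*S)) = 9*(6 + o)/(2*S))
D(H, z) = 0 (D(H, z) = z - z = 0)
83579 + D(11 + 0*L(2, -3), J(-8 - 1*3, -15)) = 83579 + 0 = 83579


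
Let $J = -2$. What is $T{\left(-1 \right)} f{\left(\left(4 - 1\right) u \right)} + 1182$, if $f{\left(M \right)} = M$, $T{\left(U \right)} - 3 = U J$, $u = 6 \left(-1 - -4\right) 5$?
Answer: $2532$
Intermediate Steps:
$u = 90$ ($u = 6 \left(-1 + 4\right) 5 = 6 \cdot 3 \cdot 5 = 18 \cdot 5 = 90$)
$T{\left(U \right)} = 3 - 2 U$ ($T{\left(U \right)} = 3 + U \left(-2\right) = 3 - 2 U$)
$T{\left(-1 \right)} f{\left(\left(4 - 1\right) u \right)} + 1182 = \left(3 - -2\right) \left(4 - 1\right) 90 + 1182 = \left(3 + 2\right) 3 \cdot 90 + 1182 = 5 \cdot 270 + 1182 = 1350 + 1182 = 2532$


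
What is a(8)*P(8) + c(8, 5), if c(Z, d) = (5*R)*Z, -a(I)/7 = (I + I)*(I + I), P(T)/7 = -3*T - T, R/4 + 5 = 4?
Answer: 401248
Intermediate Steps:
R = -4 (R = -20 + 4*4 = -20 + 16 = -4)
P(T) = -28*T (P(T) = 7*(-3*T - T) = 7*(-4*T) = -28*T)
a(I) = -28*I² (a(I) = -7*(I + I)*(I + I) = -7*2*I*2*I = -28*I²)
c(Z, d) = -20*Z (c(Z, d) = (5*(-4))*Z = -20*Z)
a(8)*P(8) + c(8, 5) = (-28*8²)*(-28*8) - 20*8 = -28*64*(-224) - 160 = -1792*(-224) - 160 = 401408 - 160 = 401248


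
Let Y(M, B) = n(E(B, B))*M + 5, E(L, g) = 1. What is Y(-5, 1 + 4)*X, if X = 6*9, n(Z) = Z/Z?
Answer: 0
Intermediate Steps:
n(Z) = 1
X = 54
Y(M, B) = 5 + M (Y(M, B) = 1*M + 5 = M + 5 = 5 + M)
Y(-5, 1 + 4)*X = (5 - 5)*54 = 0*54 = 0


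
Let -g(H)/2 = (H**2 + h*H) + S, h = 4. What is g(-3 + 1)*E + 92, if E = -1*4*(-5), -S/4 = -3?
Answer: -228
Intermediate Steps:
S = 12 (S = -4*(-3) = 12)
E = 20 (E = -4*(-5) = 20)
g(H) = -24 - 8*H - 2*H**2 (g(H) = -2*((H**2 + 4*H) + 12) = -2*(12 + H**2 + 4*H) = -24 - 8*H - 2*H**2)
g(-3 + 1)*E + 92 = (-24 - 8*(-3 + 1) - 2*(-3 + 1)**2)*20 + 92 = (-24 - 8*(-2) - 2*(-2)**2)*20 + 92 = (-24 + 16 - 2*4)*20 + 92 = (-24 + 16 - 8)*20 + 92 = -16*20 + 92 = -320 + 92 = -228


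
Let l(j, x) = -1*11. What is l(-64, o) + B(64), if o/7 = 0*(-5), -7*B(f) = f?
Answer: -141/7 ≈ -20.143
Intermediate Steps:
B(f) = -f/7
o = 0 (o = 7*(0*(-5)) = 7*0 = 0)
l(j, x) = -11
l(-64, o) + B(64) = -11 - 1/7*64 = -11 - 64/7 = -141/7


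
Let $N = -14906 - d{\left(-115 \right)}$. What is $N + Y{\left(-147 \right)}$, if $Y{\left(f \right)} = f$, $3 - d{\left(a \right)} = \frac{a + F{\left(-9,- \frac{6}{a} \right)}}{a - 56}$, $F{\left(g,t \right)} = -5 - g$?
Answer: $- \frac{858155}{57} \approx -15055.0$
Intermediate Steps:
$d{\left(a \right)} = 3 - \frac{4 + a}{-56 + a}$ ($d{\left(a \right)} = 3 - \frac{a - -4}{a - 56} = 3 - \frac{a + \left(-5 + 9\right)}{-56 + a} = 3 - \frac{a + 4}{-56 + a} = 3 - \frac{4 + a}{-56 + a}$)
$N = - \frac{849776}{57}$ ($N = -14906 - \frac{2 \left(-86 - 115\right)}{-56 - 115} = -14906 - 2 \frac{1}{-171} \left(-201\right) = -14906 - 2 \left(- \frac{1}{171}\right) \left(-201\right) = -14906 - \frac{134}{57} = - \frac{849776}{57} \approx -14908.0$)
$N + Y{\left(-147 \right)} = - \frac{849776}{57} - 147 = - \frac{858155}{57}$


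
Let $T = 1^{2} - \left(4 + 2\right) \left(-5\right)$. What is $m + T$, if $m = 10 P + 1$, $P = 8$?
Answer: $112$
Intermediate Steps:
$m = 81$ ($m = 10 \cdot 8 + 1 = 80 + 1 = 81$)
$T = 31$ ($T = 1 - 6 \left(-5\right) = 1 - -30 = 1 + 30 = 31$)
$m + T = 81 + 31 = 112$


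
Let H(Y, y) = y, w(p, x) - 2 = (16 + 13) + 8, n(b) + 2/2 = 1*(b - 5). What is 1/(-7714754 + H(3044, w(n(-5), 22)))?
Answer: -1/7714715 ≈ -1.2962e-7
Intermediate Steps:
n(b) = -6 + b (n(b) = -1 + 1*(b - 5) = -1 + 1*(-5 + b) = -1 + (-5 + b) = -6 + b)
w(p, x) = 39 (w(p, x) = 2 + ((16 + 13) + 8) = 2 + (29 + 8) = 2 + 37 = 39)
1/(-7714754 + H(3044, w(n(-5), 22))) = 1/(-7714754 + 39) = 1/(-7714715) = -1/7714715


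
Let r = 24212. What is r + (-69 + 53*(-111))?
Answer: 18260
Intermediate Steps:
r + (-69 + 53*(-111)) = 24212 + (-69 + 53*(-111)) = 24212 + (-69 - 5883) = 24212 - 5952 = 18260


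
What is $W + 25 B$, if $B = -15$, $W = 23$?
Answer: $-352$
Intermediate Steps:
$W + 25 B = 23 + 25 \left(-15\right) = 23 - 375 = -352$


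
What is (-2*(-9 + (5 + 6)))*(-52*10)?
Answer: 2080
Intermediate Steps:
(-2*(-9 + (5 + 6)))*(-52*10) = -2*(-9 + 11)*(-520) = -2*2*(-520) = -4*(-520) = 2080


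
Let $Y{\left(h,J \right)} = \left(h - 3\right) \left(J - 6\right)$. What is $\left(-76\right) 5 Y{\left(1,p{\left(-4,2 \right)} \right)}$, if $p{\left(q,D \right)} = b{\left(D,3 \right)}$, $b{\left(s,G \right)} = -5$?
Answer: $-8360$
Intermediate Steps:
$p{\left(q,D \right)} = -5$
$Y{\left(h,J \right)} = \left(-6 + J\right) \left(-3 + h\right)$ ($Y{\left(h,J \right)} = \left(-3 + h\right) \left(-6 + J\right) = \left(-6 + J\right) \left(-3 + h\right)$)
$\left(-76\right) 5 Y{\left(1,p{\left(-4,2 \right)} \right)} = \left(-76\right) 5 \left(18 - 6 - -15 - 5\right) = - 380 \left(18 - 6 + 15 - 5\right) = \left(-380\right) 22 = -8360$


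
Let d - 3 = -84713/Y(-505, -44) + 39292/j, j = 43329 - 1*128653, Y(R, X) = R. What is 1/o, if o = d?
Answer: 10772155/1834368853 ≈ 0.0058724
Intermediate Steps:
j = -85324 (j = 43329 - 128653 = -85324)
d = 1834368853/10772155 (d = 3 + (-84713/(-505) + 39292/(-85324)) = 3 + (-84713*(-1/505) + 39292*(-1/85324)) = 3 + (84713/505 - 9823/21331) = 3 + 1802052388/10772155 = 1834368853/10772155 ≈ 170.29)
o = 1834368853/10772155 ≈ 170.29
1/o = 1/(1834368853/10772155) = 10772155/1834368853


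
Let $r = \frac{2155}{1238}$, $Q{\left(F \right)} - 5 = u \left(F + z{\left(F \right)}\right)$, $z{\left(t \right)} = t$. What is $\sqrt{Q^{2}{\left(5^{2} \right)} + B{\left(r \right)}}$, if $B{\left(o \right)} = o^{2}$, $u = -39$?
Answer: $\frac{5 \sqrt{231921408485}}{1238} \approx 1945.0$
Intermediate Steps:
$Q{\left(F \right)} = 5 - 78 F$ ($Q{\left(F \right)} = 5 - 39 \left(F + F\right) = 5 - 39 \cdot 2 F = 5 - 78 F$)
$r = \frac{2155}{1238}$ ($r = 2155 \cdot \frac{1}{1238} = \frac{2155}{1238} \approx 1.7407$)
$\sqrt{Q^{2}{\left(5^{2} \right)} + B{\left(r \right)}} = \sqrt{\left(5 - 78 \cdot 5^{2}\right)^{2} + \left(\frac{2155}{1238}\right)^{2}} = \sqrt{\left(5 - 1950\right)^{2} + \frac{4644025}{1532644}} = \sqrt{\left(-1945\right)^{2} + \frac{4644025}{1532644}} = \sqrt{3783025 + \frac{4644025}{1532644}} = \sqrt{\frac{5798035212125}{1532644}} = \frac{5 \sqrt{231921408485}}{1238}$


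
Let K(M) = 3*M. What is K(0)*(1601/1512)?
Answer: 0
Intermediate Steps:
K(0)*(1601/1512) = (3*0)*(1601/1512) = 0*(1601*(1/1512)) = 0*(1601/1512) = 0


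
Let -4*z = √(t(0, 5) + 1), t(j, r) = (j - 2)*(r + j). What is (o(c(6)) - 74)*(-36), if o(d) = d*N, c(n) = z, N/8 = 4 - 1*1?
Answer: 2664 + 648*I ≈ 2664.0 + 648.0*I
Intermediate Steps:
t(j, r) = (-2 + j)*(j + r)
N = 24 (N = 8*(4 - 1*1) = 8*(4 - 1) = 8*3 = 24)
z = -3*I/4 (z = -√((0² - 2*0 - 2*5 + 0*5) + 1)/4 = -√((0 + 0 - 10 + 0) + 1)/4 = -√(-10 + 1)/4 = -3*I/4 ≈ -0.75*I)
c(n) = -3*I/4
o(d) = 24*d (o(d) = d*24 = 24*d)
(o(c(6)) - 74)*(-36) = (24*(-3*I/4) - 74)*(-36) = (-18*I - 74)*(-36) = (-74 - 18*I)*(-36) = 2664 + 648*I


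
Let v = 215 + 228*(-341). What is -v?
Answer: 77533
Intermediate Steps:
v = -77533 (v = 215 - 77748 = -77533)
-v = -1*(-77533) = 77533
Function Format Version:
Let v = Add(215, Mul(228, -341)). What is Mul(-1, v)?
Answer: 77533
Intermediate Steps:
v = -77533 (v = Add(215, -77748) = -77533)
Mul(-1, v) = Mul(-1, -77533) = 77533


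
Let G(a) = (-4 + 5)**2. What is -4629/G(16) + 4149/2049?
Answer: -3160224/683 ≈ -4627.0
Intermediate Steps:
G(a) = 1 (G(a) = 1**2 = 1)
-4629/G(16) + 4149/2049 = -4629/1 + 4149/2049 = -4629*1 + 4149*(1/2049) = -4629 + 1383/683 = -3160224/683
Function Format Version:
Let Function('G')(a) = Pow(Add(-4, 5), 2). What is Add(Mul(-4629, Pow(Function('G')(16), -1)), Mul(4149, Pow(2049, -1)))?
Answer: Rational(-3160224, 683) ≈ -4627.0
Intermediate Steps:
Function('G')(a) = 1 (Function('G')(a) = Pow(1, 2) = 1)
Add(Mul(-4629, Pow(Function('G')(16), -1)), Mul(4149, Pow(2049, -1))) = Add(Mul(-4629, Pow(1, -1)), Mul(4149, Pow(2049, -1))) = Add(Mul(-4629, 1), Mul(4149, Rational(1, 2049))) = Add(-4629, Rational(1383, 683)) = Rational(-3160224, 683)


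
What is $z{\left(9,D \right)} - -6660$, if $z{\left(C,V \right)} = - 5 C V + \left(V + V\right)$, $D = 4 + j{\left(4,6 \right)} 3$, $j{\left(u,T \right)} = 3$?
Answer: $6101$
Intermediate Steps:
$D = 13$ ($D = 4 + 3 \cdot 3 = 4 + 9 = 13$)
$z{\left(C,V \right)} = 2 V - 5 C V$ ($z{\left(C,V \right)} = - 5 C V + 2 V = 2 V - 5 C V$)
$z{\left(9,D \right)} - -6660 = 13 \left(2 - 45\right) - -6660 = 13 \left(2 - 45\right) + 6660 = 13 \left(-43\right) + 6660 = -559 + 6660 = 6101$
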